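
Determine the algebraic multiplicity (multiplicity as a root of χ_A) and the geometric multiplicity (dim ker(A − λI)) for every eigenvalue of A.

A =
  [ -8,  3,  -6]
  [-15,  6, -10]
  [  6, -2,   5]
λ = 1: alg = 3, geom = 2

Step 1 — factor the characteristic polynomial to read off the algebraic multiplicities:
  χ_A(x) = (x - 1)^3

Step 2 — compute geometric multiplicities via the rank-nullity identity g(λ) = n − rank(A − λI):
  rank(A − (1)·I) = 1, so dim ker(A − (1)·I) = n − 1 = 2

Summary:
  λ = 1: algebraic multiplicity = 3, geometric multiplicity = 2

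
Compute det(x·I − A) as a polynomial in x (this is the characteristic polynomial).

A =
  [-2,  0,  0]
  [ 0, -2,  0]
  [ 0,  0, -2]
x^3 + 6*x^2 + 12*x + 8

Expanding det(x·I − A) (e.g. by cofactor expansion or by noting that A is similar to its Jordan form J, which has the same characteristic polynomial as A) gives
  χ_A(x) = x^3 + 6*x^2 + 12*x + 8
which factors as (x + 2)^3. The eigenvalues (with algebraic multiplicities) are λ = -2 with multiplicity 3.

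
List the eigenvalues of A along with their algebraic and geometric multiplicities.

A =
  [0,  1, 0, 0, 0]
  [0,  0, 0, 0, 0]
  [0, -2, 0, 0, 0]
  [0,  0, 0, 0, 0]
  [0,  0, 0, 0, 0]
λ = 0: alg = 5, geom = 4

Step 1 — factor the characteristic polynomial to read off the algebraic multiplicities:
  χ_A(x) = x^5

Step 2 — compute geometric multiplicities via the rank-nullity identity g(λ) = n − rank(A − λI):
  rank(A − (0)·I) = 1, so dim ker(A − (0)·I) = n − 1 = 4

Summary:
  λ = 0: algebraic multiplicity = 5, geometric multiplicity = 4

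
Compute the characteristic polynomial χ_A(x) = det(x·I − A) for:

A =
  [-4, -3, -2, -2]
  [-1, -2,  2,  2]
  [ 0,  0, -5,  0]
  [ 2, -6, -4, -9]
x^4 + 20*x^3 + 150*x^2 + 500*x + 625

Expanding det(x·I − A) (e.g. by cofactor expansion or by noting that A is similar to its Jordan form J, which has the same characteristic polynomial as A) gives
  χ_A(x) = x^4 + 20*x^3 + 150*x^2 + 500*x + 625
which factors as (x + 5)^4. The eigenvalues (with algebraic multiplicities) are λ = -5 with multiplicity 4.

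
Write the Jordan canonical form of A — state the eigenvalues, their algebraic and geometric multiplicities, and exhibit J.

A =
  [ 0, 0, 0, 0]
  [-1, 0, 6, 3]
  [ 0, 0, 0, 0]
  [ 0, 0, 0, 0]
J_2(0) ⊕ J_1(0) ⊕ J_1(0)

The characteristic polynomial is
  det(x·I − A) = x^4

Eigenvalues and multiplicities (the geometric multiplicity of λ is n − rank(A − λI), which equals the number of Jordan blocks for λ):
  λ = 0: algebraic multiplicity = 4, geometric multiplicity = 3

Determining the block sizes for each eigenvalue:
  λ = 0: 3 blocks summing to 4 forces exactly one block of size 2 and the rest size 1 → block sizes [2, 1, 1]

Assembling the blocks gives a Jordan form
J =
  [0, 1, 0, 0]
  [0, 0, 0, 0]
  [0, 0, 0, 0]
  [0, 0, 0, 0]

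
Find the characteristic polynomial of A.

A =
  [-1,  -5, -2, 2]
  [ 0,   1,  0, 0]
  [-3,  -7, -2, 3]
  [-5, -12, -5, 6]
x^4 - 4*x^3 + 6*x^2 - 4*x + 1

Expanding det(x·I − A) (e.g. by cofactor expansion or by noting that A is similar to its Jordan form J, which has the same characteristic polynomial as A) gives
  χ_A(x) = x^4 - 4*x^3 + 6*x^2 - 4*x + 1
which factors as (x - 1)^4. The eigenvalues (with algebraic multiplicities) are λ = 1 with multiplicity 4.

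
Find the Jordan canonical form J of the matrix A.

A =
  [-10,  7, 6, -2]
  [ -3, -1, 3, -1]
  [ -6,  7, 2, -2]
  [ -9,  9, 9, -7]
J_3(-4) ⊕ J_1(-4)

The characteristic polynomial is
  det(x·I − A) = x^4 + 16*x^3 + 96*x^2 + 256*x + 256 = (x + 4)^4

Eigenvalues and multiplicities (the geometric multiplicity of λ is n − rank(A − λI), which equals the number of Jordan blocks for λ):
  λ = -4: algebraic multiplicity = 4, geometric multiplicity = 2

Determining the block sizes for each eigenvalue:
  λ = -4: with am = 4 and gm = 2, the partition is not yet determined (e.g. several partitions of 4 into 2 parts exist). Let N = A − (-4)·I. Computing rank(N^1) = 2, rank(N^2) = 1, rank(N^3) = 0; the number of blocks of size ≥ j is rank(N^{j−1}) − rank(N^j), giving [2, 1, 1]. So we have 1 block(s) of size 3, 1 block(s) of size 1 → block sizes [3, 1]

Assembling the blocks gives a Jordan form
J =
  [-4,  1,  0,  0]
  [ 0, -4,  1,  0]
  [ 0,  0, -4,  0]
  [ 0,  0,  0, -4]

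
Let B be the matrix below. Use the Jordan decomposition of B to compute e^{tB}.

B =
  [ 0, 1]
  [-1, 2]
e^{tB} =
  [-t*exp(t) + exp(t), t*exp(t)]
  [-t*exp(t), t*exp(t) + exp(t)]

Strategy: write B = P · J · P⁻¹ where J is a Jordan canonical form, so e^{tB} = P · e^{tJ} · P⁻¹, and e^{tJ} can be computed block-by-block.

B has Jordan form
J =
  [1, 1]
  [0, 1]
(up to reordering of blocks).

Per-block formulas:
  For a 2×2 Jordan block J_2(1): exp(t · J_2(1)) = e^(1t)·(I + t·N), where N is the 2×2 nilpotent shift.

After assembling e^{tJ} and conjugating by P, we get:

e^{tB} =
  [-t*exp(t) + exp(t), t*exp(t)]
  [-t*exp(t), t*exp(t) + exp(t)]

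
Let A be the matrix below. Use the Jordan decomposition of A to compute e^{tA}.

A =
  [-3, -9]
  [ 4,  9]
e^{tA} =
  [-6*t*exp(3*t) + exp(3*t), -9*t*exp(3*t)]
  [4*t*exp(3*t), 6*t*exp(3*t) + exp(3*t)]

Strategy: write A = P · J · P⁻¹ where J is a Jordan canonical form, so e^{tA} = P · e^{tJ} · P⁻¹, and e^{tJ} can be computed block-by-block.

A has Jordan form
J =
  [3, 1]
  [0, 3]
(up to reordering of blocks).

Per-block formulas:
  For a 2×2 Jordan block J_2(3): exp(t · J_2(3)) = e^(3t)·(I + t·N), where N is the 2×2 nilpotent shift.

After assembling e^{tJ} and conjugating by P, we get:

e^{tA} =
  [-6*t*exp(3*t) + exp(3*t), -9*t*exp(3*t)]
  [4*t*exp(3*t), 6*t*exp(3*t) + exp(3*t)]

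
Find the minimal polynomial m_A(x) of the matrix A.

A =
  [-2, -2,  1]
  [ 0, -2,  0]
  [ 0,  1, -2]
x^3 + 6*x^2 + 12*x + 8

The characteristic polynomial is χ_A(x) = (x + 2)^3, so the eigenvalues are known. The minimal polynomial is
  m_A(x) = Π_λ (x − λ)^{k_λ}
where k_λ is the size of the *largest* Jordan block for λ (equivalently, the smallest k with (A − λI)^k v = 0 for every generalised eigenvector v of λ).

  λ = -2: largest Jordan block has size 3, contributing (x + 2)^3

So m_A(x) = (x + 2)^3 = x^3 + 6*x^2 + 12*x + 8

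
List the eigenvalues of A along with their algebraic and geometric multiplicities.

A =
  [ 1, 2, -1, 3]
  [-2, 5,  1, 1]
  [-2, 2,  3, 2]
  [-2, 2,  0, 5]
λ = 3: alg = 3, geom = 2; λ = 5: alg = 1, geom = 1

Step 1 — factor the characteristic polynomial to read off the algebraic multiplicities:
  χ_A(x) = (x - 5)*(x - 3)^3

Step 2 — compute geometric multiplicities via the rank-nullity identity g(λ) = n − rank(A − λI):
  rank(A − (3)·I) = 2, so dim ker(A − (3)·I) = n − 2 = 2
  rank(A − (5)·I) = 3, so dim ker(A − (5)·I) = n − 3 = 1

Summary:
  λ = 3: algebraic multiplicity = 3, geometric multiplicity = 2
  λ = 5: algebraic multiplicity = 1, geometric multiplicity = 1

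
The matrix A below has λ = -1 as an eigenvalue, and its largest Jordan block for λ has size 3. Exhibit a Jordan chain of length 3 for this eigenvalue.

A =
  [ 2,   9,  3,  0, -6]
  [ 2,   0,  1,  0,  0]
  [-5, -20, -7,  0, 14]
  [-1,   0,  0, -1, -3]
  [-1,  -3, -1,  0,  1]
A Jordan chain for λ = -1 of length 3:
v_1 = (18, 3, -39, 0, -6)ᵀ
v_2 = (3, 2, -5, -1, -1)ᵀ
v_3 = (1, 0, 0, 0, 0)ᵀ

Let N = A − (-1)·I. We want v_3 with N^3 v_3 = 0 but N^2 v_3 ≠ 0; then v_{j-1} := N · v_j for j = 3, …, 2.

Pick v_3 = (1, 0, 0, 0, 0)ᵀ.
Then v_2 = N · v_3 = (3, 2, -5, -1, -1)ᵀ.
Then v_1 = N · v_2 = (18, 3, -39, 0, -6)ᵀ.

Sanity check: (A − (-1)·I) v_1 = (0, 0, 0, 0, 0)ᵀ = 0. ✓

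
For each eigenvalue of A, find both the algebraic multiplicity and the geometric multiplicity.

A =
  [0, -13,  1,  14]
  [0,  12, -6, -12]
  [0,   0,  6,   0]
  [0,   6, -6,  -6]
λ = 0: alg = 2, geom = 1; λ = 6: alg = 2, geom = 2

Step 1 — factor the characteristic polynomial to read off the algebraic multiplicities:
  χ_A(x) = x^2*(x - 6)^2

Step 2 — compute geometric multiplicities via the rank-nullity identity g(λ) = n − rank(A − λI):
  rank(A − (0)·I) = 3, so dim ker(A − (0)·I) = n − 3 = 1
  rank(A − (6)·I) = 2, so dim ker(A − (6)·I) = n − 2 = 2

Summary:
  λ = 0: algebraic multiplicity = 2, geometric multiplicity = 1
  λ = 6: algebraic multiplicity = 2, geometric multiplicity = 2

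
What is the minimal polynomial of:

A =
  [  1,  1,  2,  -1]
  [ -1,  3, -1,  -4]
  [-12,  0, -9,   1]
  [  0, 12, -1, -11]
x^2 + 8*x + 16

The characteristic polynomial is χ_A(x) = (x + 4)^4, so the eigenvalues are known. The minimal polynomial is
  m_A(x) = Π_λ (x − λ)^{k_λ}
where k_λ is the size of the *largest* Jordan block for λ (equivalently, the smallest k with (A − λI)^k v = 0 for every generalised eigenvector v of λ).

  λ = -4: largest Jordan block has size 2, contributing (x + 4)^2

So m_A(x) = (x + 4)^2 = x^2 + 8*x + 16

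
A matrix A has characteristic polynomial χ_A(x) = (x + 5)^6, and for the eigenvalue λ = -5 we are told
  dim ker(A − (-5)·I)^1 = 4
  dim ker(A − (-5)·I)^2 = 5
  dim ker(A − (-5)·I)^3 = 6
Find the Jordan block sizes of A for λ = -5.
Block sizes for λ = -5: [3, 1, 1, 1]

From the dimensions of kernels of powers, the number of Jordan blocks of size at least j is d_j − d_{j−1} where d_j = dim ker(N^j) (with d_0 = 0). Computing the differences gives [4, 1, 1].
The number of blocks of size exactly k is (#blocks of size ≥ k) − (#blocks of size ≥ k + 1), so the partition is: 3 block(s) of size 1, 1 block(s) of size 3.
In nonincreasing order the block sizes are [3, 1, 1, 1].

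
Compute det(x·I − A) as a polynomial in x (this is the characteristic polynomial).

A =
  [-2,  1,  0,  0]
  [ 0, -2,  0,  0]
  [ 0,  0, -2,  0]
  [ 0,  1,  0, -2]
x^4 + 8*x^3 + 24*x^2 + 32*x + 16

Expanding det(x·I − A) (e.g. by cofactor expansion or by noting that A is similar to its Jordan form J, which has the same characteristic polynomial as A) gives
  χ_A(x) = x^4 + 8*x^3 + 24*x^2 + 32*x + 16
which factors as (x + 2)^4. The eigenvalues (with algebraic multiplicities) are λ = -2 with multiplicity 4.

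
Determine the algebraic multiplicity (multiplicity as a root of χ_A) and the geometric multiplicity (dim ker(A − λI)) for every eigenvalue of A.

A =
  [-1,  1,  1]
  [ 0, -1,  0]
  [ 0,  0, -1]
λ = -1: alg = 3, geom = 2

Step 1 — factor the characteristic polynomial to read off the algebraic multiplicities:
  χ_A(x) = (x + 1)^3

Step 2 — compute geometric multiplicities via the rank-nullity identity g(λ) = n − rank(A − λI):
  rank(A − (-1)·I) = 1, so dim ker(A − (-1)·I) = n − 1 = 2

Summary:
  λ = -1: algebraic multiplicity = 3, geometric multiplicity = 2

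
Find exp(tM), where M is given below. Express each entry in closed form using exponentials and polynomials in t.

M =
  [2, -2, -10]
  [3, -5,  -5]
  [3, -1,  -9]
e^{tM} =
  [6*t*exp(-4*t) + exp(-4*t), -2*t*exp(-4*t), -10*t*exp(-4*t)]
  [3*t*exp(-4*t), -t*exp(-4*t) + exp(-4*t), -5*t*exp(-4*t)]
  [3*t*exp(-4*t), -t*exp(-4*t), -5*t*exp(-4*t) + exp(-4*t)]

Strategy: write M = P · J · P⁻¹ where J is a Jordan canonical form, so e^{tM} = P · e^{tJ} · P⁻¹, and e^{tJ} can be computed block-by-block.

M has Jordan form
J =
  [-4,  1,  0]
  [ 0, -4,  0]
  [ 0,  0, -4]
(up to reordering of blocks).

Per-block formulas:
  For a 2×2 Jordan block J_2(-4): exp(t · J_2(-4)) = e^(-4t)·(I + t·N), where N is the 2×2 nilpotent shift.
  For a 1×1 block at λ = -4: exp(t · [-4]) = [e^(-4t)].

After assembling e^{tJ} and conjugating by P, we get:

e^{tM} =
  [6*t*exp(-4*t) + exp(-4*t), -2*t*exp(-4*t), -10*t*exp(-4*t)]
  [3*t*exp(-4*t), -t*exp(-4*t) + exp(-4*t), -5*t*exp(-4*t)]
  [3*t*exp(-4*t), -t*exp(-4*t), -5*t*exp(-4*t) + exp(-4*t)]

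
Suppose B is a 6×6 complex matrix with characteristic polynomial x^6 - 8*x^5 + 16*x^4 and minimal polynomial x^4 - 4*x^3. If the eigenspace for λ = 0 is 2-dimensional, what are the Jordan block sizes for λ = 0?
Block sizes for λ = 0: [3, 1]

Step 1 — from the characteristic polynomial, algebraic multiplicity of λ = 0 is 4. From dim ker(B − (0)·I) = 2, there are exactly 2 Jordan blocks for λ = 0.
Step 2 — from the minimal polynomial, the factor (x − 0)^3 tells us the largest block for λ = 0 has size 3.
Step 3 — with total size 4, 2 blocks, and largest block 3, the block sizes (in nonincreasing order) are [3, 1].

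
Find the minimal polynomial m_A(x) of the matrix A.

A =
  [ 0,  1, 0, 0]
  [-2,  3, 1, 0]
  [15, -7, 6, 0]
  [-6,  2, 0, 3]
x^3 - 9*x^2 + 27*x - 27

The characteristic polynomial is χ_A(x) = (x - 3)^4, so the eigenvalues are known. The minimal polynomial is
  m_A(x) = Π_λ (x − λ)^{k_λ}
where k_λ is the size of the *largest* Jordan block for λ (equivalently, the smallest k with (A − λI)^k v = 0 for every generalised eigenvector v of λ).

  λ = 3: largest Jordan block has size 3, contributing (x − 3)^3

So m_A(x) = (x - 3)^3 = x^3 - 9*x^2 + 27*x - 27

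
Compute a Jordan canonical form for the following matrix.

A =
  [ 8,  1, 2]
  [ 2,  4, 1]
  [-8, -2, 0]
J_3(4)

The characteristic polynomial is
  det(x·I − A) = x^3 - 12*x^2 + 48*x - 64 = (x - 4)^3

Eigenvalues and multiplicities (the geometric multiplicity of λ is n − rank(A − λI), which equals the number of Jordan blocks for λ):
  λ = 4: algebraic multiplicity = 3, geometric multiplicity = 1

Determining the block sizes for each eigenvalue:
  λ = 4: one block (gm = 1), so the single block has size am = 3 → block sizes [3]

Assembling the blocks gives a Jordan form
J =
  [4, 1, 0]
  [0, 4, 1]
  [0, 0, 4]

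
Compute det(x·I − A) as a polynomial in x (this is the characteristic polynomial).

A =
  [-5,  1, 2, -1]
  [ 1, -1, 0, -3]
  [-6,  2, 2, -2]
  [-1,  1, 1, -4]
x^4 + 8*x^3 + 24*x^2 + 32*x + 16

Expanding det(x·I − A) (e.g. by cofactor expansion or by noting that A is similar to its Jordan form J, which has the same characteristic polynomial as A) gives
  χ_A(x) = x^4 + 8*x^3 + 24*x^2 + 32*x + 16
which factors as (x + 2)^4. The eigenvalues (with algebraic multiplicities) are λ = -2 with multiplicity 4.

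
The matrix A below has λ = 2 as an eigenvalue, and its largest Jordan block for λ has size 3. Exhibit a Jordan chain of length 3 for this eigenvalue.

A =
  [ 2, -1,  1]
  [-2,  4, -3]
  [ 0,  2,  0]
A Jordan chain for λ = 2 of length 3:
v_1 = (2, -4, -4)ᵀ
v_2 = (0, -2, 0)ᵀ
v_3 = (1, 0, 0)ᵀ

Let N = A − (2)·I. We want v_3 with N^3 v_3 = 0 but N^2 v_3 ≠ 0; then v_{j-1} := N · v_j for j = 3, …, 2.

Pick v_3 = (1, 0, 0)ᵀ.
Then v_2 = N · v_3 = (0, -2, 0)ᵀ.
Then v_1 = N · v_2 = (2, -4, -4)ᵀ.

Sanity check: (A − (2)·I) v_1 = (0, 0, 0)ᵀ = 0. ✓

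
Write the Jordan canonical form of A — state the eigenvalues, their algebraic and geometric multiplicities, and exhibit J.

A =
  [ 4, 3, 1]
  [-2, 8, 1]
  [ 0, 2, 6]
J_3(6)

The characteristic polynomial is
  det(x·I − A) = x^3 - 18*x^2 + 108*x - 216 = (x - 6)^3

Eigenvalues and multiplicities (the geometric multiplicity of λ is n − rank(A − λI), which equals the number of Jordan blocks for λ):
  λ = 6: algebraic multiplicity = 3, geometric multiplicity = 1

Determining the block sizes for each eigenvalue:
  λ = 6: one block (gm = 1), so the single block has size am = 3 → block sizes [3]

Assembling the blocks gives a Jordan form
J =
  [6, 1, 0]
  [0, 6, 1]
  [0, 0, 6]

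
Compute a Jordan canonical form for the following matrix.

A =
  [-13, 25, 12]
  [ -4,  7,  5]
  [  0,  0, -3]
J_3(-3)

The characteristic polynomial is
  det(x·I − A) = x^3 + 9*x^2 + 27*x + 27 = (x + 3)^3

Eigenvalues and multiplicities (the geometric multiplicity of λ is n − rank(A − λI), which equals the number of Jordan blocks for λ):
  λ = -3: algebraic multiplicity = 3, geometric multiplicity = 1

Determining the block sizes for each eigenvalue:
  λ = -3: one block (gm = 1), so the single block has size am = 3 → block sizes [3]

Assembling the blocks gives a Jordan form
J =
  [-3,  1,  0]
  [ 0, -3,  1]
  [ 0,  0, -3]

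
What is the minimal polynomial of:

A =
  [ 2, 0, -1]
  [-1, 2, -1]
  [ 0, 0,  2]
x^3 - 6*x^2 + 12*x - 8

The characteristic polynomial is χ_A(x) = (x - 2)^3, so the eigenvalues are known. The minimal polynomial is
  m_A(x) = Π_λ (x − λ)^{k_λ}
where k_λ is the size of the *largest* Jordan block for λ (equivalently, the smallest k with (A − λI)^k v = 0 for every generalised eigenvector v of λ).

  λ = 2: largest Jordan block has size 3, contributing (x − 2)^3

So m_A(x) = (x - 2)^3 = x^3 - 6*x^2 + 12*x - 8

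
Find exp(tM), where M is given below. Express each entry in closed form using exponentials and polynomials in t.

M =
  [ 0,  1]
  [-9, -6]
e^{tM} =
  [3*t*exp(-3*t) + exp(-3*t), t*exp(-3*t)]
  [-9*t*exp(-3*t), -3*t*exp(-3*t) + exp(-3*t)]

Strategy: write M = P · J · P⁻¹ where J is a Jordan canonical form, so e^{tM} = P · e^{tJ} · P⁻¹, and e^{tJ} can be computed block-by-block.

M has Jordan form
J =
  [-3,  1]
  [ 0, -3]
(up to reordering of blocks).

Per-block formulas:
  For a 2×2 Jordan block J_2(-3): exp(t · J_2(-3)) = e^(-3t)·(I + t·N), where N is the 2×2 nilpotent shift.

After assembling e^{tJ} and conjugating by P, we get:

e^{tM} =
  [3*t*exp(-3*t) + exp(-3*t), t*exp(-3*t)]
  [-9*t*exp(-3*t), -3*t*exp(-3*t) + exp(-3*t)]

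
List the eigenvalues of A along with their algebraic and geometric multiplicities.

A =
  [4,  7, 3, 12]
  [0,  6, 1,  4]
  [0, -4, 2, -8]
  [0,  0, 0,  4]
λ = 4: alg = 4, geom = 2

Step 1 — factor the characteristic polynomial to read off the algebraic multiplicities:
  χ_A(x) = (x - 4)^4

Step 2 — compute geometric multiplicities via the rank-nullity identity g(λ) = n − rank(A − λI):
  rank(A − (4)·I) = 2, so dim ker(A − (4)·I) = n − 2 = 2

Summary:
  λ = 4: algebraic multiplicity = 4, geometric multiplicity = 2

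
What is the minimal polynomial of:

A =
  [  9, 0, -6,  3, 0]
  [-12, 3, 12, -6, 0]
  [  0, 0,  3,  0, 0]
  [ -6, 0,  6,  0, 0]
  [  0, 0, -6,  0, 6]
x^2 - 9*x + 18

The characteristic polynomial is χ_A(x) = (x - 6)^2*(x - 3)^3, so the eigenvalues are known. The minimal polynomial is
  m_A(x) = Π_λ (x − λ)^{k_λ}
where k_λ is the size of the *largest* Jordan block for λ (equivalently, the smallest k with (A − λI)^k v = 0 for every generalised eigenvector v of λ).

  λ = 3: largest Jordan block has size 1, contributing (x − 3)
  λ = 6: largest Jordan block has size 1, contributing (x − 6)

So m_A(x) = (x - 6)*(x - 3) = x^2 - 9*x + 18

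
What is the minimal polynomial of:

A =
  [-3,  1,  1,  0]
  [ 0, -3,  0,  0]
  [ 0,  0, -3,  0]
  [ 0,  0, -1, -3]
x^2 + 6*x + 9

The characteristic polynomial is χ_A(x) = (x + 3)^4, so the eigenvalues are known. The minimal polynomial is
  m_A(x) = Π_λ (x − λ)^{k_λ}
where k_λ is the size of the *largest* Jordan block for λ (equivalently, the smallest k with (A − λI)^k v = 0 for every generalised eigenvector v of λ).

  λ = -3: largest Jordan block has size 2, contributing (x + 3)^2

So m_A(x) = (x + 3)^2 = x^2 + 6*x + 9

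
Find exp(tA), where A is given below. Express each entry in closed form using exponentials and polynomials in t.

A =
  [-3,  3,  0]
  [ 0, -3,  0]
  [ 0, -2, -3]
e^{tA} =
  [exp(-3*t), 3*t*exp(-3*t), 0]
  [0, exp(-3*t), 0]
  [0, -2*t*exp(-3*t), exp(-3*t)]

Strategy: write A = P · J · P⁻¹ where J is a Jordan canonical form, so e^{tA} = P · e^{tJ} · P⁻¹, and e^{tJ} can be computed block-by-block.

A has Jordan form
J =
  [-3,  1,  0]
  [ 0, -3,  0]
  [ 0,  0, -3]
(up to reordering of blocks).

Per-block formulas:
  For a 2×2 Jordan block J_2(-3): exp(t · J_2(-3)) = e^(-3t)·(I + t·N), where N is the 2×2 nilpotent shift.
  For a 1×1 block at λ = -3: exp(t · [-3]) = [e^(-3t)].

After assembling e^{tJ} and conjugating by P, we get:

e^{tA} =
  [exp(-3*t), 3*t*exp(-3*t), 0]
  [0, exp(-3*t), 0]
  [0, -2*t*exp(-3*t), exp(-3*t)]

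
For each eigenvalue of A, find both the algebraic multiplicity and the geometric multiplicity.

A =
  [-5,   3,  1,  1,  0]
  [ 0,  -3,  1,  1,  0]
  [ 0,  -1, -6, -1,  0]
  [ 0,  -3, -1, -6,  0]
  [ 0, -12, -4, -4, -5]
λ = -5: alg = 5, geom = 3

Step 1 — factor the characteristic polynomial to read off the algebraic multiplicities:
  χ_A(x) = (x + 5)^5

Step 2 — compute geometric multiplicities via the rank-nullity identity g(λ) = n − rank(A − λI):
  rank(A − (-5)·I) = 2, so dim ker(A − (-5)·I) = n − 2 = 3

Summary:
  λ = -5: algebraic multiplicity = 5, geometric multiplicity = 3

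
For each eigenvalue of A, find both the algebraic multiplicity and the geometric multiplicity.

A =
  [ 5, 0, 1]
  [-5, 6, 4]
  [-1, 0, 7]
λ = 6: alg = 3, geom = 1

Step 1 — factor the characteristic polynomial to read off the algebraic multiplicities:
  χ_A(x) = (x - 6)^3

Step 2 — compute geometric multiplicities via the rank-nullity identity g(λ) = n − rank(A − λI):
  rank(A − (6)·I) = 2, so dim ker(A − (6)·I) = n − 2 = 1

Summary:
  λ = 6: algebraic multiplicity = 3, geometric multiplicity = 1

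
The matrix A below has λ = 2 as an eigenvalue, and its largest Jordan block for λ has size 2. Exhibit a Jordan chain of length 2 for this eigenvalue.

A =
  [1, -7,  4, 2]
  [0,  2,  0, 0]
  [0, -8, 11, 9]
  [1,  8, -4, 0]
A Jordan chain for λ = 2 of length 2:
v_1 = (-2, 0, -1, 1)ᵀ
v_2 = (5, -1, -1, 0)ᵀ

Let N = A − (2)·I. We want v_2 with N^2 v_2 = 0 but N^1 v_2 ≠ 0; then v_{j-1} := N · v_j for j = 2, …, 2.

Pick v_2 = (5, -1, -1, 0)ᵀ.
Then v_1 = N · v_2 = (-2, 0, -1, 1)ᵀ.

Sanity check: (A − (2)·I) v_1 = (0, 0, 0, 0)ᵀ = 0. ✓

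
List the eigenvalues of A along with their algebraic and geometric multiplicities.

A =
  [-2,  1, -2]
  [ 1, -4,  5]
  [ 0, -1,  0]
λ = -2: alg = 3, geom = 1

Step 1 — factor the characteristic polynomial to read off the algebraic multiplicities:
  χ_A(x) = (x + 2)^3

Step 2 — compute geometric multiplicities via the rank-nullity identity g(λ) = n − rank(A − λI):
  rank(A − (-2)·I) = 2, so dim ker(A − (-2)·I) = n − 2 = 1

Summary:
  λ = -2: algebraic multiplicity = 3, geometric multiplicity = 1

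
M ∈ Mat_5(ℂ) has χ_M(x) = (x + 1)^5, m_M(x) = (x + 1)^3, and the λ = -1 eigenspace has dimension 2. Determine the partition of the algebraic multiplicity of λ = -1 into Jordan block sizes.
Block sizes for λ = -1: [3, 2]

Step 1 — from the characteristic polynomial, algebraic multiplicity of λ = -1 is 5. From dim ker(M − (-1)·I) = 2, there are exactly 2 Jordan blocks for λ = -1.
Step 2 — from the minimal polynomial, the factor (x + 1)^3 tells us the largest block for λ = -1 has size 3.
Step 3 — with total size 5, 2 blocks, and largest block 3, the block sizes (in nonincreasing order) are [3, 2].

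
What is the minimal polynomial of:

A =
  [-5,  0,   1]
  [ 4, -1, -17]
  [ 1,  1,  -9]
x^3 + 15*x^2 + 75*x + 125

The characteristic polynomial is χ_A(x) = (x + 5)^3, so the eigenvalues are known. The minimal polynomial is
  m_A(x) = Π_λ (x − λ)^{k_λ}
where k_λ is the size of the *largest* Jordan block for λ (equivalently, the smallest k with (A − λI)^k v = 0 for every generalised eigenvector v of λ).

  λ = -5: largest Jordan block has size 3, contributing (x + 5)^3

So m_A(x) = (x + 5)^3 = x^3 + 15*x^2 + 75*x + 125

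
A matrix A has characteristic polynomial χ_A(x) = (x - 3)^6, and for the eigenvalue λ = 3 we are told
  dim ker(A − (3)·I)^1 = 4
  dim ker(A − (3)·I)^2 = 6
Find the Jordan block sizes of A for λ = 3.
Block sizes for λ = 3: [2, 2, 1, 1]

From the dimensions of kernels of powers, the number of Jordan blocks of size at least j is d_j − d_{j−1} where d_j = dim ker(N^j) (with d_0 = 0). Computing the differences gives [4, 2].
The number of blocks of size exactly k is (#blocks of size ≥ k) − (#blocks of size ≥ k + 1), so the partition is: 2 block(s) of size 1, 2 block(s) of size 2.
In nonincreasing order the block sizes are [2, 2, 1, 1].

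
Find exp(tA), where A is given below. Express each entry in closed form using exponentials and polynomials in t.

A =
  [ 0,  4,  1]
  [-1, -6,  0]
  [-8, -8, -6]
e^{tA} =
  [2*t^2*exp(-4*t) + 4*t*exp(-4*t) + exp(-4*t), 4*t*exp(-4*t), t^2*exp(-4*t) + t*exp(-4*t)]
  [-t^2*exp(-4*t) - t*exp(-4*t), -2*t*exp(-4*t) + exp(-4*t), -t^2*exp(-4*t)/2]
  [-4*t^2*exp(-4*t) - 8*t*exp(-4*t), -8*t*exp(-4*t), -2*t^2*exp(-4*t) - 2*t*exp(-4*t) + exp(-4*t)]

Strategy: write A = P · J · P⁻¹ where J is a Jordan canonical form, so e^{tA} = P · e^{tJ} · P⁻¹, and e^{tJ} can be computed block-by-block.

A has Jordan form
J =
  [-4,  1,  0]
  [ 0, -4,  1]
  [ 0,  0, -4]
(up to reordering of blocks).

Per-block formulas:
  For a 3×3 Jordan block J_3(-4): exp(t · J_3(-4)) = e^(-4t)·(I + t·N + (t^2/2)·N^2), where N is the 3×3 nilpotent shift.

After assembling e^{tJ} and conjugating by P, we get:

e^{tA} =
  [2*t^2*exp(-4*t) + 4*t*exp(-4*t) + exp(-4*t), 4*t*exp(-4*t), t^2*exp(-4*t) + t*exp(-4*t)]
  [-t^2*exp(-4*t) - t*exp(-4*t), -2*t*exp(-4*t) + exp(-4*t), -t^2*exp(-4*t)/2]
  [-4*t^2*exp(-4*t) - 8*t*exp(-4*t), -8*t*exp(-4*t), -2*t^2*exp(-4*t) - 2*t*exp(-4*t) + exp(-4*t)]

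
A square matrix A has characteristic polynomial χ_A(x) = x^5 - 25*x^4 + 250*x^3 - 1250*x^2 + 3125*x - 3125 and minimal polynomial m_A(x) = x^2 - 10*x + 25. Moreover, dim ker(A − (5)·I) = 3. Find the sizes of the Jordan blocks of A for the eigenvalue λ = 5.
Block sizes for λ = 5: [2, 2, 1]

Step 1 — from the characteristic polynomial, algebraic multiplicity of λ = 5 is 5. From dim ker(A − (5)·I) = 3, there are exactly 3 Jordan blocks for λ = 5.
Step 2 — from the minimal polynomial, the factor (x − 5)^2 tells us the largest block for λ = 5 has size 2.
Step 3 — with total size 5, 3 blocks, and largest block 2, the block sizes (in nonincreasing order) are [2, 2, 1].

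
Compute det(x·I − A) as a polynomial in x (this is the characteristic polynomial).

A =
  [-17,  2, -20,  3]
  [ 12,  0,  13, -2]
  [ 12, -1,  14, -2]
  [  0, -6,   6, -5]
x^4 + 8*x^3 + 6*x^2 - 40*x + 25

Expanding det(x·I − A) (e.g. by cofactor expansion or by noting that A is similar to its Jordan form J, which has the same characteristic polynomial as A) gives
  χ_A(x) = x^4 + 8*x^3 + 6*x^2 - 40*x + 25
which factors as (x - 1)^2*(x + 5)^2. The eigenvalues (with algebraic multiplicities) are λ = -5 with multiplicity 2, λ = 1 with multiplicity 2.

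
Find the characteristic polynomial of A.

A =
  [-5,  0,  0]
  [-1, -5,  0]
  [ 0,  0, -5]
x^3 + 15*x^2 + 75*x + 125

Expanding det(x·I − A) (e.g. by cofactor expansion or by noting that A is similar to its Jordan form J, which has the same characteristic polynomial as A) gives
  χ_A(x) = x^3 + 15*x^2 + 75*x + 125
which factors as (x + 5)^3. The eigenvalues (with algebraic multiplicities) are λ = -5 with multiplicity 3.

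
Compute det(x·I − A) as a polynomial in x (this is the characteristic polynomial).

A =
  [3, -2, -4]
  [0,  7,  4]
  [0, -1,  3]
x^3 - 13*x^2 + 55*x - 75

Expanding det(x·I − A) (e.g. by cofactor expansion or by noting that A is similar to its Jordan form J, which has the same characteristic polynomial as A) gives
  χ_A(x) = x^3 - 13*x^2 + 55*x - 75
which factors as (x - 5)^2*(x - 3). The eigenvalues (with algebraic multiplicities) are λ = 3 with multiplicity 1, λ = 5 with multiplicity 2.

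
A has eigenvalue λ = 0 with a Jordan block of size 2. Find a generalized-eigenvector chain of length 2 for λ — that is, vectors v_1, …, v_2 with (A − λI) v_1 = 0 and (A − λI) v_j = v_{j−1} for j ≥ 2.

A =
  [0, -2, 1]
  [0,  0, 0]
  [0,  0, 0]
A Jordan chain for λ = 0 of length 2:
v_1 = (-2, 0, 0)ᵀ
v_2 = (0, 1, 0)ᵀ

Let N = A − (0)·I. We want v_2 with N^2 v_2 = 0 but N^1 v_2 ≠ 0; then v_{j-1} := N · v_j for j = 2, …, 2.

Pick v_2 = (0, 1, 0)ᵀ.
Then v_1 = N · v_2 = (-2, 0, 0)ᵀ.

Sanity check: (A − (0)·I) v_1 = (0, 0, 0)ᵀ = 0. ✓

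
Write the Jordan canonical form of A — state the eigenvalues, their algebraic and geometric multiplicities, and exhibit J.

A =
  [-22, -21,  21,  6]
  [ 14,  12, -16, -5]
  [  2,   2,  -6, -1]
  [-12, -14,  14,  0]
J_2(-4) ⊕ J_2(-4)

The characteristic polynomial is
  det(x·I − A) = x^4 + 16*x^3 + 96*x^2 + 256*x + 256 = (x + 4)^4

Eigenvalues and multiplicities (the geometric multiplicity of λ is n − rank(A − λI), which equals the number of Jordan blocks for λ):
  λ = -4: algebraic multiplicity = 4, geometric multiplicity = 2

Determining the block sizes for each eigenvalue:
  λ = -4: with am = 4 and gm = 2, the partition is not yet determined (e.g. several partitions of 4 into 2 parts exist). Let N = A − (-4)·I. Computing rank(N^1) = 2, rank(N^2) = 0; the number of blocks of size ≥ j is rank(N^{j−1}) − rank(N^j), giving [2, 2]. So we have 2 block(s) of size 2 → block sizes [2, 2]

Assembling the blocks gives a Jordan form
J =
  [-4,  1,  0,  0]
  [ 0, -4,  0,  0]
  [ 0,  0, -4,  1]
  [ 0,  0,  0, -4]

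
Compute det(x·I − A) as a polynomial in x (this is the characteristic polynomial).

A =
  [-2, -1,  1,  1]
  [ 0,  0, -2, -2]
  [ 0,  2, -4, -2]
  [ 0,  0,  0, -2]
x^4 + 8*x^3 + 24*x^2 + 32*x + 16

Expanding det(x·I − A) (e.g. by cofactor expansion or by noting that A is similar to its Jordan form J, which has the same characteristic polynomial as A) gives
  χ_A(x) = x^4 + 8*x^3 + 24*x^2 + 32*x + 16
which factors as (x + 2)^4. The eigenvalues (with algebraic multiplicities) are λ = -2 with multiplicity 4.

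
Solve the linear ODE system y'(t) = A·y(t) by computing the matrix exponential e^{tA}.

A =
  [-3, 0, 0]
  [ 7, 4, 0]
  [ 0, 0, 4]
e^{tA} =
  [exp(-3*t), 0, 0]
  [exp(4*t) - exp(-3*t), exp(4*t), 0]
  [0, 0, exp(4*t)]

Strategy: write A = P · J · P⁻¹ where J is a Jordan canonical form, so e^{tA} = P · e^{tJ} · P⁻¹, and e^{tJ} can be computed block-by-block.

A has Jordan form
J =
  [-3, 0, 0]
  [ 0, 4, 0]
  [ 0, 0, 4]
(up to reordering of blocks).

Per-block formulas:
  For a 1×1 block at λ = 4: exp(t · [4]) = [e^(4t)].
  For a 1×1 block at λ = -3: exp(t · [-3]) = [e^(-3t)].

After assembling e^{tJ} and conjugating by P, we get:

e^{tA} =
  [exp(-3*t), 0, 0]
  [exp(4*t) - exp(-3*t), exp(4*t), 0]
  [0, 0, exp(4*t)]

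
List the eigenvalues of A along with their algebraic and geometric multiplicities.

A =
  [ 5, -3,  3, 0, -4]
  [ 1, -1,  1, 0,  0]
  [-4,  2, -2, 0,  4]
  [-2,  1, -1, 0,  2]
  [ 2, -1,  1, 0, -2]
λ = 0: alg = 5, geom = 3

Step 1 — factor the characteristic polynomial to read off the algebraic multiplicities:
  χ_A(x) = x^5

Step 2 — compute geometric multiplicities via the rank-nullity identity g(λ) = n − rank(A − λI):
  rank(A − (0)·I) = 2, so dim ker(A − (0)·I) = n − 2 = 3

Summary:
  λ = 0: algebraic multiplicity = 5, geometric multiplicity = 3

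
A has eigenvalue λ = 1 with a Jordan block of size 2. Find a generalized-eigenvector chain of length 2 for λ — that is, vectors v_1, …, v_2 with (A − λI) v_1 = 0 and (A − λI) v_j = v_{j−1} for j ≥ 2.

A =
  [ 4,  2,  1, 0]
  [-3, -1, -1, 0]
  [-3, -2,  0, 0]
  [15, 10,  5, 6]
A Jordan chain for λ = 1 of length 2:
v_1 = (3, -3, -3, 0)ᵀ
v_2 = (1, 0, 0, -3)ᵀ

Let N = A − (1)·I. We want v_2 with N^2 v_2 = 0 but N^1 v_2 ≠ 0; then v_{j-1} := N · v_j for j = 2, …, 2.

Pick v_2 = (1, 0, 0, -3)ᵀ.
Then v_1 = N · v_2 = (3, -3, -3, 0)ᵀ.

Sanity check: (A − (1)·I) v_1 = (0, 0, 0, 0)ᵀ = 0. ✓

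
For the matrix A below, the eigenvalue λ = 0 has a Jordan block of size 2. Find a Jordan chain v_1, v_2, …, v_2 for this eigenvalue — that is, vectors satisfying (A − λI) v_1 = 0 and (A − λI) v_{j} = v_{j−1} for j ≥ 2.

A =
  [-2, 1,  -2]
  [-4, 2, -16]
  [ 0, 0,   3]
A Jordan chain for λ = 0 of length 2:
v_1 = (-2, -4, 0)ᵀ
v_2 = (1, 0, 0)ᵀ

Let N = A − (0)·I. We want v_2 with N^2 v_2 = 0 but N^1 v_2 ≠ 0; then v_{j-1} := N · v_j for j = 2, …, 2.

Pick v_2 = (1, 0, 0)ᵀ.
Then v_1 = N · v_2 = (-2, -4, 0)ᵀ.

Sanity check: (A − (0)·I) v_1 = (0, 0, 0)ᵀ = 0. ✓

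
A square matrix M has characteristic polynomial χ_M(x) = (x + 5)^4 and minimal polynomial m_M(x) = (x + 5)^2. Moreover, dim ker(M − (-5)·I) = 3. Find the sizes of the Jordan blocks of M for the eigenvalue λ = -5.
Block sizes for λ = -5: [2, 1, 1]

Step 1 — from the characteristic polynomial, algebraic multiplicity of λ = -5 is 4. From dim ker(M − (-5)·I) = 3, there are exactly 3 Jordan blocks for λ = -5.
Step 2 — from the minimal polynomial, the factor (x + 5)^2 tells us the largest block for λ = -5 has size 2.
Step 3 — with total size 4, 3 blocks, and largest block 2, the block sizes (in nonincreasing order) are [2, 1, 1].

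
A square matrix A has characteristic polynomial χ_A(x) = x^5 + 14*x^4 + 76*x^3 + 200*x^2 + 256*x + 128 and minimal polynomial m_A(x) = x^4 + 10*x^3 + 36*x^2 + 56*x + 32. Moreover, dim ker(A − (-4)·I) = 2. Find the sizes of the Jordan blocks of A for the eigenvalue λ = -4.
Block sizes for λ = -4: [1, 1]

Step 1 — from the characteristic polynomial, algebraic multiplicity of λ = -4 is 2. From dim ker(A − (-4)·I) = 2, there are exactly 2 Jordan blocks for λ = -4.
Step 2 — from the minimal polynomial, the factor (x + 4) tells us the largest block for λ = -4 has size 1.
Step 3 — with total size 2, 2 blocks, and largest block 1, the block sizes (in nonincreasing order) are [1, 1].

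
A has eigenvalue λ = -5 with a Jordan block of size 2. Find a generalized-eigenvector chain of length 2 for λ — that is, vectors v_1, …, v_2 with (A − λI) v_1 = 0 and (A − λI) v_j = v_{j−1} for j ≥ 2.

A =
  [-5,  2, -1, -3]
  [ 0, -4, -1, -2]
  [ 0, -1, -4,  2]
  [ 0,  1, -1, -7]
A Jordan chain for λ = -5 of length 2:
v_1 = (2, 1, -1, 1)ᵀ
v_2 = (0, 1, 0, 0)ᵀ

Let N = A − (-5)·I. We want v_2 with N^2 v_2 = 0 but N^1 v_2 ≠ 0; then v_{j-1} := N · v_j for j = 2, …, 2.

Pick v_2 = (0, 1, 0, 0)ᵀ.
Then v_1 = N · v_2 = (2, 1, -1, 1)ᵀ.

Sanity check: (A − (-5)·I) v_1 = (0, 0, 0, 0)ᵀ = 0. ✓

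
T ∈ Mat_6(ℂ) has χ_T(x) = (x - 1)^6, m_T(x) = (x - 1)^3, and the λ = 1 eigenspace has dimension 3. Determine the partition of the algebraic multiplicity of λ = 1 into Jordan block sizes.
Block sizes for λ = 1: [3, 2, 1]

Step 1 — from the characteristic polynomial, algebraic multiplicity of λ = 1 is 6. From dim ker(T − (1)·I) = 3, there are exactly 3 Jordan blocks for λ = 1.
Step 2 — from the minimal polynomial, the factor (x − 1)^3 tells us the largest block for λ = 1 has size 3.
Step 3 — with total size 6, 3 blocks, and largest block 3, the block sizes (in nonincreasing order) are [3, 2, 1].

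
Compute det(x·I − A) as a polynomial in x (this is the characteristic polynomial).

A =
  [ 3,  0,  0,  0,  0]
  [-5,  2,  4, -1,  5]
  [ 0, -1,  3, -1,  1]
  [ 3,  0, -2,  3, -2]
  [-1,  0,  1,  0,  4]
x^5 - 15*x^4 + 90*x^3 - 270*x^2 + 405*x - 243

Expanding det(x·I − A) (e.g. by cofactor expansion or by noting that A is similar to its Jordan form J, which has the same characteristic polynomial as A) gives
  χ_A(x) = x^5 - 15*x^4 + 90*x^3 - 270*x^2 + 405*x - 243
which factors as (x - 3)^5. The eigenvalues (with algebraic multiplicities) are λ = 3 with multiplicity 5.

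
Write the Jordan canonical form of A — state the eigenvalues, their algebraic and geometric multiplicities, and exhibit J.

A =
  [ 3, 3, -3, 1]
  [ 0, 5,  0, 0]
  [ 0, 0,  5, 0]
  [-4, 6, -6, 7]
J_2(5) ⊕ J_1(5) ⊕ J_1(5)

The characteristic polynomial is
  det(x·I − A) = x^4 - 20*x^3 + 150*x^2 - 500*x + 625 = (x - 5)^4

Eigenvalues and multiplicities (the geometric multiplicity of λ is n − rank(A − λI), which equals the number of Jordan blocks for λ):
  λ = 5: algebraic multiplicity = 4, geometric multiplicity = 3

Determining the block sizes for each eigenvalue:
  λ = 5: 3 blocks summing to 4 forces exactly one block of size 2 and the rest size 1 → block sizes [2, 1, 1]

Assembling the blocks gives a Jordan form
J =
  [5, 1, 0, 0]
  [0, 5, 0, 0]
  [0, 0, 5, 0]
  [0, 0, 0, 5]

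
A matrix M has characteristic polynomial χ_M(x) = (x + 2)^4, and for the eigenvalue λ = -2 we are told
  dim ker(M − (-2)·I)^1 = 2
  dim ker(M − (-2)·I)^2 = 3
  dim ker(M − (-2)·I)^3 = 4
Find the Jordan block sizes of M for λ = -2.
Block sizes for λ = -2: [3, 1]

From the dimensions of kernels of powers, the number of Jordan blocks of size at least j is d_j − d_{j−1} where d_j = dim ker(N^j) (with d_0 = 0). Computing the differences gives [2, 1, 1].
The number of blocks of size exactly k is (#blocks of size ≥ k) − (#blocks of size ≥ k + 1), so the partition is: 1 block(s) of size 1, 1 block(s) of size 3.
In nonincreasing order the block sizes are [3, 1].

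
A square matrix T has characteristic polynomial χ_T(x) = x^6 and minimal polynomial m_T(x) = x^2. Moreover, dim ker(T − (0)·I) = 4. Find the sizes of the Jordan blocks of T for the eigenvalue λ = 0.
Block sizes for λ = 0: [2, 2, 1, 1]

Step 1 — from the characteristic polynomial, algebraic multiplicity of λ = 0 is 6. From dim ker(T − (0)·I) = 4, there are exactly 4 Jordan blocks for λ = 0.
Step 2 — from the minimal polynomial, the factor (x − 0)^2 tells us the largest block for λ = 0 has size 2.
Step 3 — with total size 6, 4 blocks, and largest block 2, the block sizes (in nonincreasing order) are [2, 2, 1, 1].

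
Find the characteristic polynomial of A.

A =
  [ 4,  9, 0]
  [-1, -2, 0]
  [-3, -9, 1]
x^3 - 3*x^2 + 3*x - 1

Expanding det(x·I − A) (e.g. by cofactor expansion or by noting that A is similar to its Jordan form J, which has the same characteristic polynomial as A) gives
  χ_A(x) = x^3 - 3*x^2 + 3*x - 1
which factors as (x - 1)^3. The eigenvalues (with algebraic multiplicities) are λ = 1 with multiplicity 3.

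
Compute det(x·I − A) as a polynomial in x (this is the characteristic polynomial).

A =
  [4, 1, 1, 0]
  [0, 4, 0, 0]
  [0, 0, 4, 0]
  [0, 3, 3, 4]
x^4 - 16*x^3 + 96*x^2 - 256*x + 256

Expanding det(x·I − A) (e.g. by cofactor expansion or by noting that A is similar to its Jordan form J, which has the same characteristic polynomial as A) gives
  χ_A(x) = x^4 - 16*x^3 + 96*x^2 - 256*x + 256
which factors as (x - 4)^4. The eigenvalues (with algebraic multiplicities) are λ = 4 with multiplicity 4.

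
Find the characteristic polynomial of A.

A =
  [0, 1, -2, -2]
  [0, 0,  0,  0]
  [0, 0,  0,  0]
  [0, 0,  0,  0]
x^4

Expanding det(x·I − A) (e.g. by cofactor expansion or by noting that A is similar to its Jordan form J, which has the same characteristic polynomial as A) gives
  χ_A(x) = x^4
which factors as x^4. The eigenvalues (with algebraic multiplicities) are λ = 0 with multiplicity 4.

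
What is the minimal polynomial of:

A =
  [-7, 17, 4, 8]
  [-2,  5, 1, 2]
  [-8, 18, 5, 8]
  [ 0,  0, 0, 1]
x^3 - 3*x^2 + 3*x - 1

The characteristic polynomial is χ_A(x) = (x - 1)^4, so the eigenvalues are known. The minimal polynomial is
  m_A(x) = Π_λ (x − λ)^{k_λ}
where k_λ is the size of the *largest* Jordan block for λ (equivalently, the smallest k with (A − λI)^k v = 0 for every generalised eigenvector v of λ).

  λ = 1: largest Jordan block has size 3, contributing (x − 1)^3

So m_A(x) = (x - 1)^3 = x^3 - 3*x^2 + 3*x - 1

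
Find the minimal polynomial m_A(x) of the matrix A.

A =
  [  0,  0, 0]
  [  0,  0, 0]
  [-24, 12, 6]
x^2 - 6*x

The characteristic polynomial is χ_A(x) = x^2*(x - 6), so the eigenvalues are known. The minimal polynomial is
  m_A(x) = Π_λ (x − λ)^{k_λ}
where k_λ is the size of the *largest* Jordan block for λ (equivalently, the smallest k with (A − λI)^k v = 0 for every generalised eigenvector v of λ).

  λ = 0: largest Jordan block has size 1, contributing (x − 0)
  λ = 6: largest Jordan block has size 1, contributing (x − 6)

So m_A(x) = x*(x - 6) = x^2 - 6*x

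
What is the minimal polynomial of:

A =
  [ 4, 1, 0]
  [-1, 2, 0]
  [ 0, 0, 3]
x^2 - 6*x + 9

The characteristic polynomial is χ_A(x) = (x - 3)^3, so the eigenvalues are known. The minimal polynomial is
  m_A(x) = Π_λ (x − λ)^{k_λ}
where k_λ is the size of the *largest* Jordan block for λ (equivalently, the smallest k with (A − λI)^k v = 0 for every generalised eigenvector v of λ).

  λ = 3: largest Jordan block has size 2, contributing (x − 3)^2

So m_A(x) = (x - 3)^2 = x^2 - 6*x + 9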